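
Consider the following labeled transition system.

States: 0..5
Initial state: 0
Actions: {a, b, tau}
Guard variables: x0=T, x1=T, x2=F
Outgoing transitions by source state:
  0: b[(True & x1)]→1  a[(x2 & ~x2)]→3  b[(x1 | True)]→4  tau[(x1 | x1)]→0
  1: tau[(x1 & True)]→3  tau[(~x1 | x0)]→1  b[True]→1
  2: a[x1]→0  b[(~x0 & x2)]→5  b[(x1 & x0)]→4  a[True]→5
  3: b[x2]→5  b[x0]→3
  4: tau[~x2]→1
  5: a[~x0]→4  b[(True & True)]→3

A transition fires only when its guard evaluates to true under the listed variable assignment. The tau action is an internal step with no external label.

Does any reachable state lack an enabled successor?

Reachable = {0,1,3,4}
  0: b→1  b→4  tau→0  [3 out]
  1: b→1  tau→1  tau→3  [3 out]
  3: b→3  [1 out]
  4: tau→1  [1 out]

Answer: DEADLOCK-FREE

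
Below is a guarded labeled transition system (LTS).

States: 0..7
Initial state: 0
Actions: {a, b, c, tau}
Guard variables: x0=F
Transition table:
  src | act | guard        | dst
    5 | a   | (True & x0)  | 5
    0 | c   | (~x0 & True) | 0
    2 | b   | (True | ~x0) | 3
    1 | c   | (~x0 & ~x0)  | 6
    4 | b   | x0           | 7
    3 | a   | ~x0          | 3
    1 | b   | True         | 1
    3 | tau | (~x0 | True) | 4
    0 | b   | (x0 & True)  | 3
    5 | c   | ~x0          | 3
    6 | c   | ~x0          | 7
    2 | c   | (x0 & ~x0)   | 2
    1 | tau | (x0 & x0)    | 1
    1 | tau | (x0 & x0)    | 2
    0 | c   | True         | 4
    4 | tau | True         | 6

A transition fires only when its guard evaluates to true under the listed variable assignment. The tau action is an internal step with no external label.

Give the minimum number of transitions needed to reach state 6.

Breadth-first toward 6:
  L0 = {0}
  L1 = {4}
  L2 = {6}
depth(6)=2, e.g. c·tau

Answer: 2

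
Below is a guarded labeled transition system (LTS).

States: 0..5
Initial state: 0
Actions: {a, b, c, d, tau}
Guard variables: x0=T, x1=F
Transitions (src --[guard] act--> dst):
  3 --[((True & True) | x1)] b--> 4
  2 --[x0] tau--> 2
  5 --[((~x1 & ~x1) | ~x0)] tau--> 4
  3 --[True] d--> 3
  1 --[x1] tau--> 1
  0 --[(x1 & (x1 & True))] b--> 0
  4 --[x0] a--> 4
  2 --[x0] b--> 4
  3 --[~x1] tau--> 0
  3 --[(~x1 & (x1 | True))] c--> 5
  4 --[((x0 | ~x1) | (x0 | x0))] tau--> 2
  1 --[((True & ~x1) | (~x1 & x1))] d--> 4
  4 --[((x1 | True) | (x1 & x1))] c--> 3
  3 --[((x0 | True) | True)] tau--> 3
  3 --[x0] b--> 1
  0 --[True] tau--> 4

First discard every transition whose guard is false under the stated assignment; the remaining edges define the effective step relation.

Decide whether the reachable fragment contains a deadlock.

Reach set: {0,1,2,3,4,5}
  0: tau→4  [1 exit(s)]
  1: d→4  [1 exit(s)]
  2: b→4  tau→2  [2 exit(s)]
  3: b→1  b→4  c→5  d→3  tau→0  tau→3  [6 exit(s)]
  4: a→4  c→3  tau→2  [3 exit(s)]
  5: tau→4  [1 exit(s)]

Answer: DEADLOCK-FREE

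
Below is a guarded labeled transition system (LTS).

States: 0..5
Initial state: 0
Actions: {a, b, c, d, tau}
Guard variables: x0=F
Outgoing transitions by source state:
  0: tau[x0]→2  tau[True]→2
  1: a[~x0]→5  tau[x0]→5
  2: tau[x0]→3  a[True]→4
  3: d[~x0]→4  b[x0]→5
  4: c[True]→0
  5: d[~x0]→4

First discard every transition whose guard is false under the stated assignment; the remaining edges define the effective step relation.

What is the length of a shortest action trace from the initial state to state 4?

Breadth-first toward 4:
  L0 = {0}
  L1 = {2}
  L2 = {4}
first hit 4 at d=2 via tau·a

Answer: 2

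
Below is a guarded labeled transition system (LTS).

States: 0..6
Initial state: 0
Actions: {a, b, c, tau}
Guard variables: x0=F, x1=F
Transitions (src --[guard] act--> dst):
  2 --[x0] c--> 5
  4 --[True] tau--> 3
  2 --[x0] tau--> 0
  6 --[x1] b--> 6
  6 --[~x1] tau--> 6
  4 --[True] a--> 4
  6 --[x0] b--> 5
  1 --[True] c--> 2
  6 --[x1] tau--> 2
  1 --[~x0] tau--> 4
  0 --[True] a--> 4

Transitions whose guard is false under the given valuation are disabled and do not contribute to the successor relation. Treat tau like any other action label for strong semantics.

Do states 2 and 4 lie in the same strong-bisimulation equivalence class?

Compute ~ classes (split until stable):
  π0 = {{0,1,2,3,4,5,6}}
  π1 = {{0},{1},{2,3,5},{4},{6}}
5 equivalence class(es) (converged in 2)
[2]={2,3,5}  [4]={4}

Answer: NOT BISIMILAR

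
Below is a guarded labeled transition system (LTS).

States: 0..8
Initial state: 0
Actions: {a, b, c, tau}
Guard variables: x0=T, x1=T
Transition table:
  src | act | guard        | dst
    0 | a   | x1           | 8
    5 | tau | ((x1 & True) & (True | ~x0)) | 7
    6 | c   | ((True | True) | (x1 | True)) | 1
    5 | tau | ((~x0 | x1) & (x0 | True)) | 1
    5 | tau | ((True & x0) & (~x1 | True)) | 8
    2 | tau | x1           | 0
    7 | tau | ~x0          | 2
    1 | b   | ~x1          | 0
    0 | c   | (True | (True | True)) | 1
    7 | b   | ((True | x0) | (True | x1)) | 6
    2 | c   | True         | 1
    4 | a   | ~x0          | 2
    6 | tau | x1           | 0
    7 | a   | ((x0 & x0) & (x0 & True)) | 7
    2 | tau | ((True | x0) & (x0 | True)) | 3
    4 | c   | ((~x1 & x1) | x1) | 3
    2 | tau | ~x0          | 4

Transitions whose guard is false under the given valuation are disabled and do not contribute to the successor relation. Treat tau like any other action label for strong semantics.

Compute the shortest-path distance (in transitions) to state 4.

Answer: UNREACHABLE

Working:
Layered search for 4:
  Layer 0: {0}
  Layer 1: {1,8}
4 never appears.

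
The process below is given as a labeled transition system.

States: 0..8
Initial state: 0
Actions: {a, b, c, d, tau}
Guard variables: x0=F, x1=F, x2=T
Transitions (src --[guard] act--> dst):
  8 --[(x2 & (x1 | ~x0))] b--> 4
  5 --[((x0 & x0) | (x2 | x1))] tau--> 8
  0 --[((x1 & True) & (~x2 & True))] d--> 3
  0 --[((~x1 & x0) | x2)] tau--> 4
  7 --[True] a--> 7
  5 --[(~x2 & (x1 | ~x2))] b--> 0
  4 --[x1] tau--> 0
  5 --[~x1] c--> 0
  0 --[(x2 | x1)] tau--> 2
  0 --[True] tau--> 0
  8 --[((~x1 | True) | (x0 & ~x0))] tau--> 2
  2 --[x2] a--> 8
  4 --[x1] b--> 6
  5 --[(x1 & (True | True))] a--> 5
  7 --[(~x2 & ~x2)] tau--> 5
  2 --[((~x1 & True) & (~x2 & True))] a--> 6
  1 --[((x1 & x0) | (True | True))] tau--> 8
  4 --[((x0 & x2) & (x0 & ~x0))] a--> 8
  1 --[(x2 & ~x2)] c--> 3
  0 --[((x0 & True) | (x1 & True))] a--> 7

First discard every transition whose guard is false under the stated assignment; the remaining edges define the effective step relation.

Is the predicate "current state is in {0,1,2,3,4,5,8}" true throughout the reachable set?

Allowed set {0,1,2,3,4,5,8}
R = {0,2,4,8}
  0: ok
  2: ok
  4: ok
  8: ok

Answer: INVARIANT HOLDS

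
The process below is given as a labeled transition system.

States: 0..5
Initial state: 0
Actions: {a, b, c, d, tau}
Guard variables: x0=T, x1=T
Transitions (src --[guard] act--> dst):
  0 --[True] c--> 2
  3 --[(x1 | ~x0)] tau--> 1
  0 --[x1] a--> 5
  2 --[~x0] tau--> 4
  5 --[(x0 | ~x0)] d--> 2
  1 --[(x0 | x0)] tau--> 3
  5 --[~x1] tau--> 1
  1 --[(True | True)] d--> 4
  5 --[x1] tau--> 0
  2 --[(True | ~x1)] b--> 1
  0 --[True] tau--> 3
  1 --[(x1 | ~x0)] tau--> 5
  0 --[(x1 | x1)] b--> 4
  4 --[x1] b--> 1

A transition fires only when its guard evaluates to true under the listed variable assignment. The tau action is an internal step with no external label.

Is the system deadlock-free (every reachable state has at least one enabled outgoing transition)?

Reachable = {0,1,2,3,4,5}
  0: a→5  b→4  c→2  tau→3  [4 exit(s)]
  1: d→4  tau→3  tau→5  [3 exit(s)]
  2: b→1  [1 exit(s)]
  3: tau→1  [1 exit(s)]
  4: b→1  [1 exit(s)]
  5: d→2  tau→0  [2 exit(s)]

Answer: DEADLOCK-FREE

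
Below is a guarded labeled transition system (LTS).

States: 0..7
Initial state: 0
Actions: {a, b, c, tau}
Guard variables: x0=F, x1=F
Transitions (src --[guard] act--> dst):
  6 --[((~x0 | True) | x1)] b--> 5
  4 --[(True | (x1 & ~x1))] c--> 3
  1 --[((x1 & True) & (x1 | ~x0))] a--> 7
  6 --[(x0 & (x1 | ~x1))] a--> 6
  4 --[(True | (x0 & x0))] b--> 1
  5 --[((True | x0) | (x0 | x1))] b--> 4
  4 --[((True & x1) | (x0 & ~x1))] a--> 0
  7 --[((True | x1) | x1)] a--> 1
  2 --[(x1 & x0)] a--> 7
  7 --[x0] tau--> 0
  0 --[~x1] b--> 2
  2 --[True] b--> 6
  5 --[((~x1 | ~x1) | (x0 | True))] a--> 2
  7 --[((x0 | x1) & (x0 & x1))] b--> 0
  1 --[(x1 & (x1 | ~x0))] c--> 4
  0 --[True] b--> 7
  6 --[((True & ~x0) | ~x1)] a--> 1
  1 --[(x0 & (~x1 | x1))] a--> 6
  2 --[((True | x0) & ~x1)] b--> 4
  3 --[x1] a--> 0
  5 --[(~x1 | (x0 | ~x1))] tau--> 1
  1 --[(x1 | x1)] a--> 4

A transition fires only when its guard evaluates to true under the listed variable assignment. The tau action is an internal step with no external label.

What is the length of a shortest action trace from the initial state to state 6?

Answer: 2

Trace:
BFS to 6:
  L0 = {0}
  L1 = {2,7}
  L2 = {1,4,6}
6 enters at depth 2; path b·b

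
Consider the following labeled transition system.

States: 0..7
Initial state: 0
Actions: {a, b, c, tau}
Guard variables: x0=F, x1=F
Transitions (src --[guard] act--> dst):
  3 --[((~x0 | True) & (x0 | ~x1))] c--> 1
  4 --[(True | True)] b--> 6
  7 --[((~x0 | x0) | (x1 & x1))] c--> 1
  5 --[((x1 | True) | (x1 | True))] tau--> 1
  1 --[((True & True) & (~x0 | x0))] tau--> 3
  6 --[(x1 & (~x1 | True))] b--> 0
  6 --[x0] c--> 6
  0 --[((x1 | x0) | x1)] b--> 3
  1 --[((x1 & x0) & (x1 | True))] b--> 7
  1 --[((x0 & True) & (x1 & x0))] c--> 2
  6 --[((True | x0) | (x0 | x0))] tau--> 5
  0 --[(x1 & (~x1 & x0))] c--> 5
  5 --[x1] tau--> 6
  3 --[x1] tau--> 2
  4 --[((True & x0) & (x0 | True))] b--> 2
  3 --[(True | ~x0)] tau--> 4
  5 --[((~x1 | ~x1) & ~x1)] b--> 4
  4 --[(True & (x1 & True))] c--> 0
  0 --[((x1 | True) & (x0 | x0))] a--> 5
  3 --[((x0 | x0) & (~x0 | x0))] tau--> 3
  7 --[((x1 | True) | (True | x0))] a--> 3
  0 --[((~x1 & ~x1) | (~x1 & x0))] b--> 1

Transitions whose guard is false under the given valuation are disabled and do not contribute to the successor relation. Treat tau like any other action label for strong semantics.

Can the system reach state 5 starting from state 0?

Answer: REACHABLE

Trace:
10 transition(s) survive guard evaluation.
Layer 0: {0}
Layer 1: {1}  now seen {0,1}
Layer 2: {3}  now seen {0,1,3}
Layer 3: {4}  now seen {0,1,3,4}
Layer 4: {6}  now seen {0,1,3,4,6}
Layer 5: {5}  now seen {0,1,3,4,5,6}
R = {0,1,3,4,5,6}
trace reaching 5: b·tau·tau·b·tau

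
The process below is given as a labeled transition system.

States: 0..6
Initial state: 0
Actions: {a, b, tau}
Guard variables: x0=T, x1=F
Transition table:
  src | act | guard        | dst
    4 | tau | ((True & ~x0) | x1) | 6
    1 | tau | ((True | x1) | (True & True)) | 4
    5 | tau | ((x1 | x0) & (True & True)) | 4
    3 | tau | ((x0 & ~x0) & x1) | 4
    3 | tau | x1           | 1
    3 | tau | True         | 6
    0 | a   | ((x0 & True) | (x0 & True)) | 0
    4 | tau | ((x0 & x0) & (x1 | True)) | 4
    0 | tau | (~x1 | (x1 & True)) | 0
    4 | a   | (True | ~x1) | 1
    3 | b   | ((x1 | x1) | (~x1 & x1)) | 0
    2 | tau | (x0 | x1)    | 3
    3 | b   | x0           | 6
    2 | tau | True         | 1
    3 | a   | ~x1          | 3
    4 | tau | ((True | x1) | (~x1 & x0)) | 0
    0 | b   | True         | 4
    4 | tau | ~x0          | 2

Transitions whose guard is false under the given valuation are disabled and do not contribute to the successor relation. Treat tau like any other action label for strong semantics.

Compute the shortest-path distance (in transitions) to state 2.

Answer: UNREACHABLE

Working:
BFS to 2:
  depth 0: {0}
  depth 1: {4}
  depth 2: {1}
2 never appears.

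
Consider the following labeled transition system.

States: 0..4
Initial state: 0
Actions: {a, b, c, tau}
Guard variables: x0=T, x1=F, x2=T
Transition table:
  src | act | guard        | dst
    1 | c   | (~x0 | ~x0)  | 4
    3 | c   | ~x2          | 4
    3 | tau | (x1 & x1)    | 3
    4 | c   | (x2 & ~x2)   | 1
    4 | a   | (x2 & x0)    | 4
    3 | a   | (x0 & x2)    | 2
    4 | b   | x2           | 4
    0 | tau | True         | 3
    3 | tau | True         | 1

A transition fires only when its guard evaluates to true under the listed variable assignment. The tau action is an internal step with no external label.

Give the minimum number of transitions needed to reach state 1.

Layered search for 1:
  Layer 0: {0}
  Layer 1: {3}
  Layer 2: {1,2}
first hit 1 at d=2 via tau·tau

Answer: 2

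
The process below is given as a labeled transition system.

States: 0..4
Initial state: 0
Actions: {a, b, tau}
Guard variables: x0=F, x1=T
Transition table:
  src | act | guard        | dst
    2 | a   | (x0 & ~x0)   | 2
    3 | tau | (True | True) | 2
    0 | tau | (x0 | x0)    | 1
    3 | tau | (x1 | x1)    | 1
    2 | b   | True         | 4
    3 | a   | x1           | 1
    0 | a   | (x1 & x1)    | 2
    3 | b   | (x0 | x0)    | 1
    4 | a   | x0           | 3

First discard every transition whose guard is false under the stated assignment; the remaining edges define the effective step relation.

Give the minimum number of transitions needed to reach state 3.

Answer: UNREACHABLE

Trace:
Breadth-first toward 3:
  Layer 0: {0}
  Layer 1: {2}
  Layer 2: {4}
3 never appears.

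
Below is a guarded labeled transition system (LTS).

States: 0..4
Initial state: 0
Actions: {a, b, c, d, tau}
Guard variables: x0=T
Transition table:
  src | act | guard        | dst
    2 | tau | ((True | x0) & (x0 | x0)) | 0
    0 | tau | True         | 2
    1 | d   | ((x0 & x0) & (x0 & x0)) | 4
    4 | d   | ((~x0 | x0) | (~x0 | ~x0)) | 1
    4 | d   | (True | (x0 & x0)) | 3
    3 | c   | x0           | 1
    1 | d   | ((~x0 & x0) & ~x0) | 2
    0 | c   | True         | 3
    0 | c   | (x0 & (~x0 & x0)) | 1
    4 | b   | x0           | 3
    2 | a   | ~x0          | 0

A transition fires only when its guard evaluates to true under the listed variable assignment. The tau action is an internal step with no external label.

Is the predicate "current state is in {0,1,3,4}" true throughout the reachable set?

Answer: INVARIANT VIOLATED at state 2

Trace:
Allowed set {0,1,3,4}
Reach set: {0,1,2,3,4}
  0: ✓
  1: ✓
  2: ✗ unsafe
  3: ✓
  4: ✓
reach 2 via tau — violates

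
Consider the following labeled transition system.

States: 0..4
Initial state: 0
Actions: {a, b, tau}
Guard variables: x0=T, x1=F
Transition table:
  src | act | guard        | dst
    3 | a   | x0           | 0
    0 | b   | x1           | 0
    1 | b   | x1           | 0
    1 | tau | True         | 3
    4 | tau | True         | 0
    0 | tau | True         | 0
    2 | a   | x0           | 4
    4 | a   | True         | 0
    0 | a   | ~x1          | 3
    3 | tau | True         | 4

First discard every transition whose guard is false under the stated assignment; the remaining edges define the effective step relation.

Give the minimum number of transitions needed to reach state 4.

BFS to 4:
  L0 = {0}
  L1 = {3}
  L2 = {4}
4 enters at depth 2; path a·tau

Answer: 2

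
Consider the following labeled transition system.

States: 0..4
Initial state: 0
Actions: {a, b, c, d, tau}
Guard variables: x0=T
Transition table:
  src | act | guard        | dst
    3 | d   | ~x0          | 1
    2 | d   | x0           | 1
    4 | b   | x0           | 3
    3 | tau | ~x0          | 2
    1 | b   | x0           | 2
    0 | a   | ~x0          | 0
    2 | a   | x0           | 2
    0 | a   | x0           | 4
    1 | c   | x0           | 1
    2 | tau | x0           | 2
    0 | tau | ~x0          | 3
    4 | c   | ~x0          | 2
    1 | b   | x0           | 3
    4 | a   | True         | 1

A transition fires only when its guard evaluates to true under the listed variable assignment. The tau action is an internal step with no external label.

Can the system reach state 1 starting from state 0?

Answer: REACHABLE

Working:
Guard filter leaves 9 enabled edge(s).
L0 = {0}
L1 = {4}  now seen {0,4}
L2 = {1,3}  now seen {0,1,3,4}
L3 = {2}  now seen {0,1,2,3,4}
Reach set: {0,1,2,3,4}
trace reaching 1: a·a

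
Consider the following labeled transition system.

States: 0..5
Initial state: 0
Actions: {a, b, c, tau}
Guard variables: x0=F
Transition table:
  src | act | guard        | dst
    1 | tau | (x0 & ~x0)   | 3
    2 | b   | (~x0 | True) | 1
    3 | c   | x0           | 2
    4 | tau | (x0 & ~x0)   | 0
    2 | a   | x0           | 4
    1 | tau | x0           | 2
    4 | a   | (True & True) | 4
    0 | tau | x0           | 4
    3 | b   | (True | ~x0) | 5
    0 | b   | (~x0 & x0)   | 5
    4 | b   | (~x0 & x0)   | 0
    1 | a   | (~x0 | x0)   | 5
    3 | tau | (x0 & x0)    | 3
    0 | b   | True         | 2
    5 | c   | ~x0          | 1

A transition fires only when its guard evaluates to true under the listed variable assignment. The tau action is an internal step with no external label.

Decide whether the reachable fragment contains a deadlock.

Answer: DEADLOCK-FREE

Trace:
Reachable = {0,1,2,5}
  0: b→2  [1 out]
  1: a→5  [1 out]
  2: b→1  [1 out]
  5: c→1  [1 out]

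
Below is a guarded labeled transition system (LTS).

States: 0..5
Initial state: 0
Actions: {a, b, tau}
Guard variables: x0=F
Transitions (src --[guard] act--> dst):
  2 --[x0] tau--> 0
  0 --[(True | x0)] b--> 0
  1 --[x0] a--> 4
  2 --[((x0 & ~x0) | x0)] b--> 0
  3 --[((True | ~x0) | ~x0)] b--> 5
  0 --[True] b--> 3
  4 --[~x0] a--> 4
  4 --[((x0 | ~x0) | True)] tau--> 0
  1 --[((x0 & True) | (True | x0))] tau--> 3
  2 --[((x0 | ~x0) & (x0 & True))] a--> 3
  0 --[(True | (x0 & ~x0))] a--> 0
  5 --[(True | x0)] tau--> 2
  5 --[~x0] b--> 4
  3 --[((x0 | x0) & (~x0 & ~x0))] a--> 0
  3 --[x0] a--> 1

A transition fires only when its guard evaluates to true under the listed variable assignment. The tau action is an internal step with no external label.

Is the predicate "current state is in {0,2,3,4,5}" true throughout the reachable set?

Answer: INVARIANT HOLDS

Working:
Inv-set: {0,2,3,4,5}
Reach set: {0,2,3,4,5}
  0: ✓
  2: ✓
  3: ✓
  4: ✓
  5: ✓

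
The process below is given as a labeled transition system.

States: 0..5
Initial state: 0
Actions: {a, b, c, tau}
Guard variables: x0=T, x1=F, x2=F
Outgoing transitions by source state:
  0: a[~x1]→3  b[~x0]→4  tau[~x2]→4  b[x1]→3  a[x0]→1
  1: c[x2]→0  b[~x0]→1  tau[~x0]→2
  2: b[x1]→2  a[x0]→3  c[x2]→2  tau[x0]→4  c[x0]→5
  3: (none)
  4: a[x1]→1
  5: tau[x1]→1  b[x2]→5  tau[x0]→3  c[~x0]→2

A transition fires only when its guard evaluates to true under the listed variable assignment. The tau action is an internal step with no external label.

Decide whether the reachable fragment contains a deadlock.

R = {0,1,3,4}
  0: a→1  a→3  tau→4  [deg 3]
  1: ∅  [deadlock]
  3: ∅  [deadlock]
  4: ∅  [deadlock]
witness 1: a

Answer: DEADLOCK at state 1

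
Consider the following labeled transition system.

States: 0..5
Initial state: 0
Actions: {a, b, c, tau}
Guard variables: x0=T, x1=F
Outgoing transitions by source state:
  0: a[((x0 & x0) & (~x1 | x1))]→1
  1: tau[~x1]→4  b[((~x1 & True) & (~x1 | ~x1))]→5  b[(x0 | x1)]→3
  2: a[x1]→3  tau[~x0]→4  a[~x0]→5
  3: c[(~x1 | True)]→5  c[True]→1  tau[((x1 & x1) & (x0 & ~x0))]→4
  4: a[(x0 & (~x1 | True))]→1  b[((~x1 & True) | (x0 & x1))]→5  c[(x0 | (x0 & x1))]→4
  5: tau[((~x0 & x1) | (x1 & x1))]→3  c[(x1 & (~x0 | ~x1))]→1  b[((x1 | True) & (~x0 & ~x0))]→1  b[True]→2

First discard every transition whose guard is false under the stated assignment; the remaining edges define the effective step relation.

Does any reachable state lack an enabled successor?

Reach set: {0,1,2,3,4,5}
  0: a→1  [1 out]
  1: b→3  b→5  tau→4  [3 out]
  2: ∅  [STUCK]
  3: c→1  c→5  [2 out]
  4: a→1  b→5  c→4  [3 out]
  5: b→2  [1 out]
witness 2: a·b·b

Answer: DEADLOCK at state 2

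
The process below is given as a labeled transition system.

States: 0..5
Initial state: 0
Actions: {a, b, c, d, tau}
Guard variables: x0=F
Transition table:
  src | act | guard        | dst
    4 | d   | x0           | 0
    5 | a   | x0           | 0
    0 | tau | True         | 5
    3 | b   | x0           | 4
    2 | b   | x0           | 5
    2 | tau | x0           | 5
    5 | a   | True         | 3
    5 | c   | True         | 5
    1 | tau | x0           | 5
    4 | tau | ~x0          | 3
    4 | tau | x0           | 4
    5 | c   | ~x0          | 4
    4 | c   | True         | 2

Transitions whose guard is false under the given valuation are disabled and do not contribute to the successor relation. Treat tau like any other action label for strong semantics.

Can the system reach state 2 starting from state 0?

6 transition(s) survive guard evaluation.
Layer 0: {0}
Layer 1: {5}  now seen {0,5}
Layer 2: {3,4}  now seen {0,3,4,5}
Layer 3: {2}  now seen {0,2,3,4,5}
R = {0,2,3,4,5}
Path to 2: tau·c·c

Answer: REACHABLE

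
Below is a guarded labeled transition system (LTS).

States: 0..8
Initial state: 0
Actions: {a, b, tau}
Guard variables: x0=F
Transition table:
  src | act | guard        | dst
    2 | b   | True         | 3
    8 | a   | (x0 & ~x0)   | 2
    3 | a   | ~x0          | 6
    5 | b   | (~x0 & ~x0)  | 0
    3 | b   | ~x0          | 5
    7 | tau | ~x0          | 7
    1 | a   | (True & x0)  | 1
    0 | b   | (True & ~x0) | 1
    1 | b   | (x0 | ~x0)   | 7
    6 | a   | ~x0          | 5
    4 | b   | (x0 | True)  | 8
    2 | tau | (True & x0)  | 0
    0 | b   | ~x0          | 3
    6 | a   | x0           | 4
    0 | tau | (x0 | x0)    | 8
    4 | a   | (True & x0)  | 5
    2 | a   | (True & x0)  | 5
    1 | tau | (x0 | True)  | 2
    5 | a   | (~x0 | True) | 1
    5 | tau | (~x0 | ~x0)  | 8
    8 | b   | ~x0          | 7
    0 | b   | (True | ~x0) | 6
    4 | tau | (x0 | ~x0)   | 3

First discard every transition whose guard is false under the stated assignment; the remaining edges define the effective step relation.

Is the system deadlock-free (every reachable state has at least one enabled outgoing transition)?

Reachable = {0,1,2,3,5,6,7,8}
  0: b→1  b→3  b→6  [3 exit(s)]
  1: b→7  tau→2  [2 exit(s)]
  2: b→3  [1 exit(s)]
  3: a→6  b→5  [2 exit(s)]
  5: a→1  b→0  tau→8  [3 exit(s)]
  6: a→5  [1 exit(s)]
  7: tau→7  [1 exit(s)]
  8: b→7  [1 exit(s)]

Answer: DEADLOCK-FREE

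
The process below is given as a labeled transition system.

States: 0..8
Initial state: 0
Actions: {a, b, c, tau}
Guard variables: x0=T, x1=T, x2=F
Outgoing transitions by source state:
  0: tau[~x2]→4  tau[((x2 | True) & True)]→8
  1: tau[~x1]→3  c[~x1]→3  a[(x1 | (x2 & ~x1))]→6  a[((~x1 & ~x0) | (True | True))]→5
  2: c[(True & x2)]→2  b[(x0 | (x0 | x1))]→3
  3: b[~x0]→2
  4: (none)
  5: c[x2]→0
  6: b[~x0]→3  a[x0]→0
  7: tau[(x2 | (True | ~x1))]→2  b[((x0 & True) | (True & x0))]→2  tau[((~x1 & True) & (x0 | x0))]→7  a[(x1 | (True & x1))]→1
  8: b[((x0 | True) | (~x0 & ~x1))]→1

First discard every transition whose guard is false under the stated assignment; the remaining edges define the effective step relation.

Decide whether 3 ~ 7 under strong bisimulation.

Compute ~ classes (split until stable):
  π0 = {{0,1,2,3,4,5,6,7,8}}
  π1 = {{0},{1,6},{2,8},{3,4,5},{7}}
  π2 = {{0},{1},{2},{3,4,5},{6},{7},{8}}
Fixed point at round 3; 7 class(es).
[3]={3,4,5}  [7]={7}

Answer: NOT BISIMILAR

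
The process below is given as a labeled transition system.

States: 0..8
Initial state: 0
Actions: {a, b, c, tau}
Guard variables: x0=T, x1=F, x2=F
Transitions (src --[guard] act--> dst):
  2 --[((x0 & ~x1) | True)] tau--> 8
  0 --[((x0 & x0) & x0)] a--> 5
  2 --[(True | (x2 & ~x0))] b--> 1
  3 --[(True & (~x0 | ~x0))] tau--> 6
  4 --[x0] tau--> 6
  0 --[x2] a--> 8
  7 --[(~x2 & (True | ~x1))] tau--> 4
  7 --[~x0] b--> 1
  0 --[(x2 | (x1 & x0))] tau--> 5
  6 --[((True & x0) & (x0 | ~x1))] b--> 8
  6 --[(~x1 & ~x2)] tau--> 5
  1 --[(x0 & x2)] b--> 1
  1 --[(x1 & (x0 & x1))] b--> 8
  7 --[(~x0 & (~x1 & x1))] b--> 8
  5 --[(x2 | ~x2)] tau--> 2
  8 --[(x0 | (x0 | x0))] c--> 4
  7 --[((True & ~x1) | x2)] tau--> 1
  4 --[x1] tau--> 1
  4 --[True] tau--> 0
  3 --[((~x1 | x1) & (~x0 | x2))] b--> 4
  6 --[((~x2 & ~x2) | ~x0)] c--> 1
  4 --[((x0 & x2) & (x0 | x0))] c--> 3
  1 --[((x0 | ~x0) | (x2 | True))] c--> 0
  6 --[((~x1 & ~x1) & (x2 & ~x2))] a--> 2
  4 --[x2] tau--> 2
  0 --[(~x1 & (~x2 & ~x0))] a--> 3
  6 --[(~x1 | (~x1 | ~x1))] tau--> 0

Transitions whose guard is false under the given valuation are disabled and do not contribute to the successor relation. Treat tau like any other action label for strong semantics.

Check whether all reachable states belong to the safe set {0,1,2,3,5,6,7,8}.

Allowed set {0,1,2,3,5,6,7,8}
Reach set: {0,1,2,4,5,6,8}
  0: safe
  1: safe
  2: safe
  4: VIOLATES
  5: safe
  6: safe
  8: safe
counterexample path to 4: a·tau·tau·c

Answer: INVARIANT VIOLATED at state 4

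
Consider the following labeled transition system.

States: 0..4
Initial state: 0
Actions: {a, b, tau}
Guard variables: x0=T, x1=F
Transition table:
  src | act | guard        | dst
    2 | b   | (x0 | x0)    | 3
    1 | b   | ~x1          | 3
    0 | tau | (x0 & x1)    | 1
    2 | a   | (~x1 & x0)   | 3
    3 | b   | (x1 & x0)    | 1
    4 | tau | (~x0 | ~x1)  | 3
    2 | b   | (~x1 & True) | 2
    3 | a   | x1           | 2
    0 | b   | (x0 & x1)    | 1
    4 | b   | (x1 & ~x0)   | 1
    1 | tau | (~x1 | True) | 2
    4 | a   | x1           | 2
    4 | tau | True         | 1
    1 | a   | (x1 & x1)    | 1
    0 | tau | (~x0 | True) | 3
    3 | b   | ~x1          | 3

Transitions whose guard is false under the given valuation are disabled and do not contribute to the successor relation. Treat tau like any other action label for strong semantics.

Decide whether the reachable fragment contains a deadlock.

R = {0,3}
  0: tau→3  [1 exit(s)]
  3: b→3  [1 exit(s)]

Answer: DEADLOCK-FREE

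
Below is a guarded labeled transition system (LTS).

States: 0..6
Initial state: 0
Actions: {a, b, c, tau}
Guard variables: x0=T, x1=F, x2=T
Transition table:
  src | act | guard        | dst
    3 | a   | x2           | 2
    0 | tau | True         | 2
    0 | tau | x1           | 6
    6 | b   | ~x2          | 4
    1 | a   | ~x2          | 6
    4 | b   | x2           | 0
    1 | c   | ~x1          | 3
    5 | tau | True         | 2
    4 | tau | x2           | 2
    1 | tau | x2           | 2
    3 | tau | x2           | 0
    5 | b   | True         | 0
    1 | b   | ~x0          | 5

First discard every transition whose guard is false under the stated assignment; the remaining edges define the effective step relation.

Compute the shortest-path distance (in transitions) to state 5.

Answer: UNREACHABLE

Trace:
BFS to 5:
  L0 = {0}
  L1 = {2}
5 never appears.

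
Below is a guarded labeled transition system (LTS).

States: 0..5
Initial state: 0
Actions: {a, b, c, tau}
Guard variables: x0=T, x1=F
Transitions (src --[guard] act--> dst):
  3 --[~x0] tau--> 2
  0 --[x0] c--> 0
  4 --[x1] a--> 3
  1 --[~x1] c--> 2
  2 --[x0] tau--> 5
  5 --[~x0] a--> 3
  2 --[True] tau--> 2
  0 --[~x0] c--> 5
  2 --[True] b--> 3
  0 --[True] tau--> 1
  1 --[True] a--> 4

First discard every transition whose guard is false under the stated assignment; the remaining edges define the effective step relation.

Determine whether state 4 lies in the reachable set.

7 transition(s) survive guard evaluation.
Layer 0: {0}
Layer 1: {1}  total {0,1}
Layer 2: {2,4}  total {0,1,2,4}
Layer 3: {3,5}  total {0,1,2,3,4,5}
Reach set: {0,1,2,3,4,5}
trace reaching 4: tau·a

Answer: REACHABLE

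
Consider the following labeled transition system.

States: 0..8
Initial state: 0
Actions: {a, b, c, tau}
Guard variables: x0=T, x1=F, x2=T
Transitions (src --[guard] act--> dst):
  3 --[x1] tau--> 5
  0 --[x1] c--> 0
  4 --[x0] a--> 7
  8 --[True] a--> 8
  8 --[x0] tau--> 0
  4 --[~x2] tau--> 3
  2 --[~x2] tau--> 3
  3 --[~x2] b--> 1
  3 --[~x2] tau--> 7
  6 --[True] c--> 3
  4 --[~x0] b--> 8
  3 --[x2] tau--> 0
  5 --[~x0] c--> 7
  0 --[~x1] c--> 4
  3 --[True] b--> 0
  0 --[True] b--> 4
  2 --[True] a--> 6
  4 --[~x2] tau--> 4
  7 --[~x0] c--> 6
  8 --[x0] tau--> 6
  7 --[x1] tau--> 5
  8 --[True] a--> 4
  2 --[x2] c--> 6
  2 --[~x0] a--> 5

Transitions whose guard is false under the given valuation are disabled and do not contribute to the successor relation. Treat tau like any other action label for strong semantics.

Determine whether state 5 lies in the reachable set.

Answer: UNREACHABLE

Analysis:
12 transition(s) survive guard evaluation.
L0 = {0}
L1 = {4}  total {0,4}
L2 = {7}  total {0,4,7}
Reach set: {0,4,7}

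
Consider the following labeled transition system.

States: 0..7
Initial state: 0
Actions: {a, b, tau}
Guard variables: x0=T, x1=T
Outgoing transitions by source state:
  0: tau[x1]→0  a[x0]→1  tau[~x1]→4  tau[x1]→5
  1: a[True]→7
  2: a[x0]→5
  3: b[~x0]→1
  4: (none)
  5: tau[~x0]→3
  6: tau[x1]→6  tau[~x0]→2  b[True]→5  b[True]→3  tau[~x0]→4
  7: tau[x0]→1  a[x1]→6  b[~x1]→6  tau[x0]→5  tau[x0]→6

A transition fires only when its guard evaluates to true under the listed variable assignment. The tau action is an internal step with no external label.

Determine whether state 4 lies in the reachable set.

Answer: UNREACHABLE

Working:
12 transition(s) survive guard evaluation.
Layer 0: {0}
Layer 1: {1,5}  total {0,1,5}
Layer 2: {7}  total {0,1,5,7}
Layer 3: {6}  total {0,1,5,6,7}
Layer 4: {3}  total {0,1,3,5,6,7}
R = {0,1,3,5,6,7}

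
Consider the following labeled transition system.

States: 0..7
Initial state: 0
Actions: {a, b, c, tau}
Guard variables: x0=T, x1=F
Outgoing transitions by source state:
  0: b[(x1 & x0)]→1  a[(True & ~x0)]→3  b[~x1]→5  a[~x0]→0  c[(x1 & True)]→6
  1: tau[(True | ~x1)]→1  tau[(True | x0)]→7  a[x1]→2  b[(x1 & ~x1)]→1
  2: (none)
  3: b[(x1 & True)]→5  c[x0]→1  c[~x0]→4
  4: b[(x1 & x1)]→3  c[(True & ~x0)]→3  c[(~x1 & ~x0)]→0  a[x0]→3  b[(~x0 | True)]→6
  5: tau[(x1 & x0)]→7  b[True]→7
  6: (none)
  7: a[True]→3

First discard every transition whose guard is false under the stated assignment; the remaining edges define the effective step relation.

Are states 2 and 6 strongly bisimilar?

Answer: BISIMILAR

Working:
Bisimulation quotient by refinement:
  round 0: {{0,1,2,3,4,5,6,7}}
  round 1: {{0,5},{1},{2,6},{3},{4},{7}}
  round 2: {{0},{1},{2,6},{3},{4},{5},{7}}
stable after 3 split(s): 7 block(s)
2∈{2,6}, 6∈{2,6}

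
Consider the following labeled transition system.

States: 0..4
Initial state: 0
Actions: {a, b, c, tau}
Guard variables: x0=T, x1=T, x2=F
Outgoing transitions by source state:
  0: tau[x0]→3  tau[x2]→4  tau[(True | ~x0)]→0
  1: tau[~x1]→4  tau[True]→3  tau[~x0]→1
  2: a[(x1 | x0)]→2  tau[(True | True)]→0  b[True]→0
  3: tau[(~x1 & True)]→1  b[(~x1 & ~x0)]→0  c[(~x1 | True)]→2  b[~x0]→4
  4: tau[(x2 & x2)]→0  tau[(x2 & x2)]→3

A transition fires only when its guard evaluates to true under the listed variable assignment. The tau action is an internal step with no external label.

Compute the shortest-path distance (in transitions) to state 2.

Layered search for 2:
  Layer 0: {0}
  Layer 1: {3}
  Layer 2: {2}
first hit 2 at d=2 via tau·c

Answer: 2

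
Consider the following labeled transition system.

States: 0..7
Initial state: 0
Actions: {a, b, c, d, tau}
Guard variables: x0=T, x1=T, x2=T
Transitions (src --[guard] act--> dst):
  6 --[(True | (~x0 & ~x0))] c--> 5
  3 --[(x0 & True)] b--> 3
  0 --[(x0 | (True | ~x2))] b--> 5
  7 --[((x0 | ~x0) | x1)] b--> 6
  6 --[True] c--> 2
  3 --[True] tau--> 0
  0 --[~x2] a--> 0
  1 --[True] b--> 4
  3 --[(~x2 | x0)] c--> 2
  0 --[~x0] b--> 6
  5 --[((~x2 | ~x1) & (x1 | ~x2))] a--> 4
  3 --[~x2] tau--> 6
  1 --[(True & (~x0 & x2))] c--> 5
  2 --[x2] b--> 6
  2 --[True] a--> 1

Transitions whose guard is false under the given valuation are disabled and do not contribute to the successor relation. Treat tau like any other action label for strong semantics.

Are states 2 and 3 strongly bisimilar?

Answer: NOT BISIMILAR

Working:
Refine partition for ~:
  P[0] = {{0,1,2,3,4,5,6,7}}
  P[1] = {{0,1,7},{2},{3},{4,5},{6}}
  P[2] = {{0,1},{2},{3},{4,5},{6},{7}}
6 equivalence class(es) (converged in 3)
[2]={2}  [3]={3}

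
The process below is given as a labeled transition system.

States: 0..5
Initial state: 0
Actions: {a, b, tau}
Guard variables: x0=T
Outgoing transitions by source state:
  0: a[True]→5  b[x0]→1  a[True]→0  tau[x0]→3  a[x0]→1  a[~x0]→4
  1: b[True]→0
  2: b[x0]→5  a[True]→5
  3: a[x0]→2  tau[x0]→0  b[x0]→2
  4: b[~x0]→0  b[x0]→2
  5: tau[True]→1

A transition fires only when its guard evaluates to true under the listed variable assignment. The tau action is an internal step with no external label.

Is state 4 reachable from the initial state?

After dropping false guards: 13 live edges.
L0 = {0}
L1 = {1,3,5}  total {0,1,3,5}
L2 = {2}  total {0,1,2,3,5}
Reach set: {0,1,2,3,5}

Answer: UNREACHABLE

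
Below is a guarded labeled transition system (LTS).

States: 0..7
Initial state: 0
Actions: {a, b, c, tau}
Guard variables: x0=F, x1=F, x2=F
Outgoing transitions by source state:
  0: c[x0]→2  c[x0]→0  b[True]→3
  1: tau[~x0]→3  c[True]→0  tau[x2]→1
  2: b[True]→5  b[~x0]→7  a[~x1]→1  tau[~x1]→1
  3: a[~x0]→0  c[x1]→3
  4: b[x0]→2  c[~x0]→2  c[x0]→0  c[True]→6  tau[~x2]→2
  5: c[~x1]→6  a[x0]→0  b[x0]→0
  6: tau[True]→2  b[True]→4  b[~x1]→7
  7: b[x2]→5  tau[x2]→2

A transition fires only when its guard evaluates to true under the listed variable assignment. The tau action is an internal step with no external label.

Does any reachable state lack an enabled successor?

Answer: DEADLOCK-FREE

Trace:
Reach set: {0,3}
  0: b→3  [1 exit(s)]
  3: a→0  [1 exit(s)]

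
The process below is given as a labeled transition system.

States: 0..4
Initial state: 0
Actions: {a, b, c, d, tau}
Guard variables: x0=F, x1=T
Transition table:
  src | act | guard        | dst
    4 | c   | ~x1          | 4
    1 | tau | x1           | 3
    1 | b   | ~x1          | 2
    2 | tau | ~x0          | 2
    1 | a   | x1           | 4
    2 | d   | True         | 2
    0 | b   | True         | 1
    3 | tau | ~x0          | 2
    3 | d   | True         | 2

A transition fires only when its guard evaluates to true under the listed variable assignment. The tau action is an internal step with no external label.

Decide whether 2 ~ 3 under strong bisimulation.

Answer: BISIMILAR

Working:
Refine partition for ~:
  round 0: {{0,1,2,3,4}}
  round 1: {{0},{1},{2,3},{4}}
4 equivalence class(es) (converged in 2)
2∈{2,3}, 3∈{2,3}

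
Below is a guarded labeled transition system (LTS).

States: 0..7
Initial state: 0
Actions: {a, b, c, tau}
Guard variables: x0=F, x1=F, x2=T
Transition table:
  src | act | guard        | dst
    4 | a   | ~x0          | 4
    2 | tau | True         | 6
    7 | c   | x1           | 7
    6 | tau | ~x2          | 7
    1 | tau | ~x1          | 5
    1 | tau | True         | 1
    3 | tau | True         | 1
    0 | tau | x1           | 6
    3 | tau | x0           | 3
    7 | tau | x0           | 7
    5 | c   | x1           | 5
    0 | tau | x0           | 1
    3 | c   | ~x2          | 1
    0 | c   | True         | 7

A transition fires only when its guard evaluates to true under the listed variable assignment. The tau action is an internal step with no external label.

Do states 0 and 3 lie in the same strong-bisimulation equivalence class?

Refine partition for ~:
  P[0] = {{0,1,2,3,4,5,6,7}}
  P[1] = {{0},{1,2,3},{4},{5,6,7}}
  P[2] = {{0},{1},{2},{3},{4},{5,6,7}}
Fixed point at round 3; 6 class(es).
[0]={0}  [3]={3}

Answer: NOT BISIMILAR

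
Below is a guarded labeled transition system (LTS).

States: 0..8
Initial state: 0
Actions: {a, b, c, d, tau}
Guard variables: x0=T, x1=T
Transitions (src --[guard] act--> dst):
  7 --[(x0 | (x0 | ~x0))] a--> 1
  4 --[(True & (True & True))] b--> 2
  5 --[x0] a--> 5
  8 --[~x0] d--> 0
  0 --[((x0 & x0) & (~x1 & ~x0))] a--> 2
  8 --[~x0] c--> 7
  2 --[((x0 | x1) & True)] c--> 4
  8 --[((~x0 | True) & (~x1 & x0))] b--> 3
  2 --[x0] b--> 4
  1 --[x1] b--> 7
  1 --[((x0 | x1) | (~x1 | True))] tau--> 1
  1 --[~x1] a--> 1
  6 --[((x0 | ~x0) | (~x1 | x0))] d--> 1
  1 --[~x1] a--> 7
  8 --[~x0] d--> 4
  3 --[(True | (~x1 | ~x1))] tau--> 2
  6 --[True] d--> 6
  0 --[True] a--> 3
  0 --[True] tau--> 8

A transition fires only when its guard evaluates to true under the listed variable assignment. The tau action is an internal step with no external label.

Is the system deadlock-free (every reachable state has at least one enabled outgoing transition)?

R = {0,2,3,4,8}
  0: a→3  tau→8  [deg 2]
  2: b→4  c→4  [deg 2]
  3: tau→2  [deg 1]
  4: b→2  [deg 1]
  8: ∅  [deadlock]
trace reaching 8: tau

Answer: DEADLOCK at state 8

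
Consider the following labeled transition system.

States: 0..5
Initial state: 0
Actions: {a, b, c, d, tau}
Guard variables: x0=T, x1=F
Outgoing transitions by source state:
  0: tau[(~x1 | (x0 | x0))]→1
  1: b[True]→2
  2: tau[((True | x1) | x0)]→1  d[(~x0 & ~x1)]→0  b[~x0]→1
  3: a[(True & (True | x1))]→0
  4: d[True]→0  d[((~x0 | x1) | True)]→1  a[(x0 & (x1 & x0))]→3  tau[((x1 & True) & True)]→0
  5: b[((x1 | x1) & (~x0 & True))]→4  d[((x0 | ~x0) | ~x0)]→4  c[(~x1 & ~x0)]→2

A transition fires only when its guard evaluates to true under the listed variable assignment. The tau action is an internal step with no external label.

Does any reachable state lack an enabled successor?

Reachable = {0,1,2}
  0: tau→1  [deg 1]
  1: b→2  [deg 1]
  2: tau→1  [deg 1]

Answer: DEADLOCK-FREE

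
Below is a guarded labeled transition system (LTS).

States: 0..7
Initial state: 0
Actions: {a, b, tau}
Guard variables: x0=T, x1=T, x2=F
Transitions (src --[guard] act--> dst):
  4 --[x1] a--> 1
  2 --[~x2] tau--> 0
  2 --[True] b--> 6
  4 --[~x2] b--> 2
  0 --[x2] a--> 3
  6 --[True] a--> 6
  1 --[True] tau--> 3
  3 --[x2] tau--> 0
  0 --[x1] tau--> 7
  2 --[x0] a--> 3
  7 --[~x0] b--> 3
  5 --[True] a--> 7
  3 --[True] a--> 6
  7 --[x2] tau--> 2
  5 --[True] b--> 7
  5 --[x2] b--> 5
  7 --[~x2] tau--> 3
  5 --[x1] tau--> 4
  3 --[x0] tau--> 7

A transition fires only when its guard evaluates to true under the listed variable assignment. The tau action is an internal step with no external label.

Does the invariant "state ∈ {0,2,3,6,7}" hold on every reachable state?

Answer: INVARIANT HOLDS

Trace:
Safe = {0,2,3,6,7}
R = {0,3,6,7}
  0: ✓
  3: ✓
  6: ✓
  7: ✓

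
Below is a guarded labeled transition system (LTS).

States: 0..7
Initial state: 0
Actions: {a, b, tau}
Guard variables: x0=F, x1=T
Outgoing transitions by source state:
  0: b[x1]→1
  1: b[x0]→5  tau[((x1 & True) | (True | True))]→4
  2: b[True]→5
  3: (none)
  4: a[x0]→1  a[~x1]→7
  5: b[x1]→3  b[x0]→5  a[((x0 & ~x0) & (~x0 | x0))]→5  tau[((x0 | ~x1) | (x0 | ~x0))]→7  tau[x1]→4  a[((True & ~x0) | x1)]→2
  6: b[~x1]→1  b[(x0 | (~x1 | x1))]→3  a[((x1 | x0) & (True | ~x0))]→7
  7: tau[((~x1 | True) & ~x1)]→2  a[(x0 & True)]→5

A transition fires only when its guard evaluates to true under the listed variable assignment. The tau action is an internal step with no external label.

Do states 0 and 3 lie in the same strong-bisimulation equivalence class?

Answer: NOT BISIMILAR

Working:
Compute ~ classes (split until stable):
  P[0] = {{0,1,2,3,4,5,6,7}}
  P[1] = {{0,2},{1},{3,4,7},{5},{6}}
  P[2] = {{0},{1},{2},{3,4,7},{5},{6}}
stable after 3 split(s): 6 block(s)
class of 0: {0}; class of 3: {3,4,7}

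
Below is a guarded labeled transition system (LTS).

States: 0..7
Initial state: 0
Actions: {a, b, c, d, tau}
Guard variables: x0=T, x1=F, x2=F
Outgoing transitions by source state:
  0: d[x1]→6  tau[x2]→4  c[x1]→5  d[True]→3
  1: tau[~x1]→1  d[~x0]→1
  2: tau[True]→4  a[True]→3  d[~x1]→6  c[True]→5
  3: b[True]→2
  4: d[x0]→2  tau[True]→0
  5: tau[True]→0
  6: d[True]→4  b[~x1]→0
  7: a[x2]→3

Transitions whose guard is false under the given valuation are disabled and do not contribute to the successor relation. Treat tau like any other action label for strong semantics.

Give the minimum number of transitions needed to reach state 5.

Answer: 3

Trace:
BFS to 5:
  L0 = {0}
  L1 = {3}
  L2 = {2}
  L3 = {4,5,6}
depth(5)=3, e.g. d·b·c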